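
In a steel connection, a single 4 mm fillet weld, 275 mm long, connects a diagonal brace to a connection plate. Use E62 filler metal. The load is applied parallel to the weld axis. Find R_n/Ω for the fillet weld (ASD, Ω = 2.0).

R_n/Ω ≈ 145 kN

E62XX → F_EXX = 620 MPa.
Effective throat t_e = 0.707 × 4 = 2.828 mm.
Total length L = 275 mm; A_we = 2.828 × 275 = 777.7 mm².
F_nw = 0.6 F_EXX = 0.6 × 620 = 372 MPa.
R_n = 372 × 777.7 × 10⁻³ = 289.3 kN; R_n/Ω = 289.3/2.0 = 144.7 kN.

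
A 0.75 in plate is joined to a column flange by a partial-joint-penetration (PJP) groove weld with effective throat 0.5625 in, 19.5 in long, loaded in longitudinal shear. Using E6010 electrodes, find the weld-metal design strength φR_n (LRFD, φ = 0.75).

E60XX → F_EXX = 60 ksi.
Effective throat (given) t_e = 0.5625 in.
A_we = 0.5625 × 19.5 = 10.97 in².
F_nw = 0.6 F_EXX = 36 ksi.
φR_n = 0.75 × 36 × 10.97 = 296.2 kips.

φR_n ≈ 296 kips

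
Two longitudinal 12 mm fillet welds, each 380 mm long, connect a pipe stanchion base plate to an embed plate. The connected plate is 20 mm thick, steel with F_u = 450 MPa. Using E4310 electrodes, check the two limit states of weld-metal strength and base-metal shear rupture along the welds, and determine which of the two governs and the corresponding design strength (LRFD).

φR_n ≈ 1250 kN (weld metal governs)

E43XX → F_EXX = 430 MPa.
t_e = 0.707 × 12 = 8.484 mm; L = 760 mm.
Weld metal: φR_n = 0.75 × 0.6 × 430 × 8.484 × 760 × 10⁻³ = 1248 kN.
Base metal (shear rupture): φR_n = 0.75 × 0.6 × 450 × 20 × 760 × 10⁻³ = 3078 kN.
Governing: weld metal.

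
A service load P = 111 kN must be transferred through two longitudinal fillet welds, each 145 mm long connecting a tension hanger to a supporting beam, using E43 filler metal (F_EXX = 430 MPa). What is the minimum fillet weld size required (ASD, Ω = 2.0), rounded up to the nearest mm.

w = 5 mm

Total weld length L = 290 mm.
Required throat t_e = P × Ω / (0.6 F_EXX × L) = 111 × 2.0 / (0.6 × 430 × 290 × 10⁻³) = 2.967 mm.
Required leg w = t_e / 0.707 = 4.197 mm → use 5 mm.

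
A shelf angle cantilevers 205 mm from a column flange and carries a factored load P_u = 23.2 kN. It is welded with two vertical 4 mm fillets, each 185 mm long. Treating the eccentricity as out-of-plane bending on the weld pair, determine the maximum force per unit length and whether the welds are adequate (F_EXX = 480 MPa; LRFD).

L_w = 2 × 185 = 370 mm; section modulus (unit throat) S = 2 × L²/6 = 11410 mm².
Direct shear f_v = P/L_w = 23.2×10³/370 = 62.7 N/mm.
Moment M = P × e = 23.2×10³ × 205 = 4756000 N·mm; bending f_b = M/S = 416.9 N/mm.
f_max = √(f_v² + f_b²) = √(62.7² + 416.9²) = 421.6 N/mm.
φr_n = 0.75 × 0.6 × 480 × (0.707 × 4) = 610.8 N/mm → adequate.

f_max ≈ 422 N/mm; adequate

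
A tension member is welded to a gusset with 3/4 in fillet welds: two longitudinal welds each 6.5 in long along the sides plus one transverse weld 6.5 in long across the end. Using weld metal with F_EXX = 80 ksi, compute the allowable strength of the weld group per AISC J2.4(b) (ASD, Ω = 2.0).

R_n/Ω ≈ 265 kip

t_e = 0.707 × 0.75 = 0.5302 in.
R_nwl = 0.6 × 80 × 0.5302 × 13 = 330.9 kip (longitudinal, 2 welds).
R_nwt = 0.6 × 80 × 0.5302 × 6.5 = 165.4 kip (transverse, base value).
(i) R_nwl + R_nwt = 496.3 kip; (ii) 0.85 R_nwl + 1.5 R_nwt = 529.4 kip.
R_n = max = 529.4 kip [governs: (ii)]; R_n/Ω = 264.7 kip.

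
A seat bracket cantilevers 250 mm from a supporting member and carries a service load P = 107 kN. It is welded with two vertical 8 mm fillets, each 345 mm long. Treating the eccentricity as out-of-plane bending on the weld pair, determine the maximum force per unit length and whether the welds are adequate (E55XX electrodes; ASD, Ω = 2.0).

f_max ≈ 692 N/mm; adequate

E55XX → F_EXX = 550 MPa.
L_w = 2 × 345 = 690 mm; section modulus (unit throat) S = 2 × L²/6 = 39680 mm².
Direct shear f_v = P/L_w = 107×10³/690 = 155.1 N/mm.
Moment M = P × e = 107×10³ × 250 = 26750000 N·mm; bending f_b = M/S = 674.2 N/mm.
f_max = √(f_v² + f_b²) = √(155.1² + 674.2²) = 691.8 N/mm.
r_n/Ω = (1/2.0) × 0.6 × 550 × (0.707 × 8) = 933.2 N/mm → adequate.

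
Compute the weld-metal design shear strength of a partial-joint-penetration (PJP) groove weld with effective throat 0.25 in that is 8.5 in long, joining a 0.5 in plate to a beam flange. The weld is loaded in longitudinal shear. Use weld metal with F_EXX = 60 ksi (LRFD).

Effective throat (given) t_e = 0.25 in.
A_we = 0.25 × 8.5 = 2.125 in².
F_nw = 0.6 F_EXX = 36 ksi.
φR_n = 0.75 × 36 × 2.125 = 57.38 kips.

φR_n ≈ 57.4 kips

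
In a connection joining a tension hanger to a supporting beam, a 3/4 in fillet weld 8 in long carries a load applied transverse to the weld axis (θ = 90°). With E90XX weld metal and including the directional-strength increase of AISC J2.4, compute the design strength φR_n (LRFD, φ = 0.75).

E90XX → F_EXX = 90 ksi.
t_e = 0.707 × 0.75 = 0.5302 in; A_we = 0.5302 × 8 = 4.242 in².
Directional factor: 1.0 + 0.5 sin^1.5(90°) = 1.5.
F_nw = 0.6 × 90 × 1.5 = 81 ksi.
φR_n = 0.75 × 81 × 4.242 = 257.7 kip.

φR_n ≈ 258 kip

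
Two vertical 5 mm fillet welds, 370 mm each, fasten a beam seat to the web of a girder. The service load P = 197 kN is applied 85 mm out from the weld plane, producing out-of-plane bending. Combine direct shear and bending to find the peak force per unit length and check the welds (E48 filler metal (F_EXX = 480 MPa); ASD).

f_max ≈ 453 N/mm; adequate

L_w = 2 × 370 = 740 mm; section modulus (unit throat) S = 2 × L²/6 = 45630 mm².
Direct shear f_v = P/L_w = 197×10³/740 = 266.2 N/mm.
Moment M = P × e = 197×10³ × 85 = 16745000 N·mm; bending f_b = M/S = 366.9 N/mm.
f_max = √(f_v² + f_b²) = √(266.2² + 366.9²) = 453.3 N/mm.
r_n/Ω = (1/2.0) × 0.6 × 480 × (0.707 × 5) = 509 N/mm → adequate.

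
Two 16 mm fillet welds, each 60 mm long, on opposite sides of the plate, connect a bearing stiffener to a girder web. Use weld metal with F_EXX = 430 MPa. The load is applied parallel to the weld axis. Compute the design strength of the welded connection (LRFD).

φR_n ≈ 263 kN

Effective throat t_e = 0.707 × 16 = 11.31 mm.
Total length L = 120 mm; A_we = 11.31 × 120 = 1357 mm².
F_nw = 0.6 F_EXX = 0.6 × 430 = 258 MPa.
φR_n = 0.75 × 258 × 1357 × 10⁻³ = 262.7 kN.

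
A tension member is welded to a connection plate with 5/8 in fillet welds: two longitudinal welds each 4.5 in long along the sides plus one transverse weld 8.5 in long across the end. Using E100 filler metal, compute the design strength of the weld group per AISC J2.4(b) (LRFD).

E100XX → F_EXX = 100 ksi.
t_e = 0.707 × 0.625 = 0.4419 in.
R_nwl = 0.6 × 100 × 0.4419 × 9 = 238.6 kip (longitudinal, 2 welds).
R_nwt = 0.6 × 100 × 0.4419 × 8.5 = 225.4 kip (transverse, base value).
(i) R_nwl + R_nwt = 464 kip; (ii) 0.85 R_nwl + 1.5 R_nwt = 540.9 kip.
R_n = max = 540.9 kip [governs: (ii)]; φR_n = 405.6 kip.

φR_n ≈ 406 kip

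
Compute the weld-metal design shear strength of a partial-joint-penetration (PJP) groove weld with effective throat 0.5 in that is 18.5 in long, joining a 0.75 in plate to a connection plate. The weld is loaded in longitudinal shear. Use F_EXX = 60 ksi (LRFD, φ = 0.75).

Effective throat (given) t_e = 0.5 in.
A_we = 0.5 × 18.5 = 9.25 in².
F_nw = 0.6 F_EXX = 36 ksi.
φR_n = 0.75 × 36 × 9.25 = 249.8 kip.

φR_n ≈ 250 kip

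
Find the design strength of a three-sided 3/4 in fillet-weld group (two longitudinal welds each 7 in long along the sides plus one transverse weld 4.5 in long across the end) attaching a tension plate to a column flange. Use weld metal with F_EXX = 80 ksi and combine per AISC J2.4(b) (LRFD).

t_e = 0.707 × 0.75 = 0.5302 in.
R_nwl = 0.6 × 80 × 0.5302 × 14 = 356.3 kips (longitudinal, 2 welds).
R_nwt = 0.6 × 80 × 0.5302 × 4.5 = 114.5 kips (transverse, base value).
(i) R_nwl + R_nwt = 470.9 kips; (ii) 0.85 R_nwl + 1.5 R_nwt = 474.7 kips.
R_n = max = 474.7 kips [governs: (ii)]; φR_n = 356 kips.

φR_n ≈ 356 kips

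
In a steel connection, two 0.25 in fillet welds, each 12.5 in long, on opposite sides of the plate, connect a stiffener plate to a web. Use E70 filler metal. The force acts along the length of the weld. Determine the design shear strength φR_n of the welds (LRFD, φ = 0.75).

φR_n ≈ 139 kips

E70XX → F_EXX = 70 ksi.
Effective throat t_e = 0.707 × 0.25 = 0.1767 in.
Total length L = 25 in; A_we = 0.1767 × 25 = 4.419 in².
F_nw = 0.6 F_EXX = 0.6 × 70 = 42 ksi.
φR_n = 0.75 × 42 × 4.419 = 139.2 kips.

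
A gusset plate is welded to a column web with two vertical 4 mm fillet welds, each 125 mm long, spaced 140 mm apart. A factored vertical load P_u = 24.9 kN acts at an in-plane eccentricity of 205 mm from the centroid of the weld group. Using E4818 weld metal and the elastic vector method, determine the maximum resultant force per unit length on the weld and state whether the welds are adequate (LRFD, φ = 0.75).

E48XX → F_EXX = 480 MPa.
Total weld length L_w = 250 mm. Treat welds as unit-width lines.
Polar moment about centroid: J = 2[d³/12 + d(b/2)²] = 2[125³/12 + 125×70²] = 1551000 mm³.
Direct shear f_v = P/L_w = 24.9×10³ / 250 = 99.6 N/mm (vertical).
Torsion M = P·e = 24.9×10³ × 205 = 5104500 N·mm.
Critical point at (x, y) = (70, 62.5) from centroid. f_tx = M·y/J = 205.8 N/mm; f_ty = M·x/J = 230.4 N/mm.
Resultant f_max = √[f_tx² + (f_v + f_ty)²] = √[205.8² + (99.6 + 230.4)²] = 388.9 N/mm.
Capacity per unit length: φr_n = 0.75 × 0.6 × 480 × (0.707 × 4) = 610.8 N/mm.
388.9 ≤ 610.8 → adequate.

f_max ≈ 389 N/mm; adequate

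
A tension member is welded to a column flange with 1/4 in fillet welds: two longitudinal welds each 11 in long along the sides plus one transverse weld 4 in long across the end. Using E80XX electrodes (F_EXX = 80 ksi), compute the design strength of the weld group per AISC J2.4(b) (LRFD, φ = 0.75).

t_e = 0.707 × 0.25 = 0.1767 in.
R_nwl = 0.6 × 80 × 0.1767 × 22 = 186.6 kips (longitudinal, 2 welds).
R_nwt = 0.6 × 80 × 0.1767 × 4 = 33.94 kips (transverse, base value).
(i) R_nwl + R_nwt = 220.6 kips; (ii) 0.85 R_nwl + 1.5 R_nwt = 209.6 kips.
R_n = max = 220.6 kips [governs: (i)]; φR_n = 165.4 kips.

φR_n ≈ 165 kips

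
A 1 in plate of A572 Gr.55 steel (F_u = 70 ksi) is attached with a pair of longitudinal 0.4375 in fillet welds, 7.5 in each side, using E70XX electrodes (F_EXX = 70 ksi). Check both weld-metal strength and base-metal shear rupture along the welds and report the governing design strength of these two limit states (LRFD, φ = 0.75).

t_e = 0.707 × 0.4375 = 0.3093 in; L = 15 in.
Weld metal: φR_n = 0.75 × 0.6 × 70 × 0.3093 × 15 = 146.2 kips.
Base metal (shear rupture): φR_n = 0.75 × 0.6 × 70 × 1 × 15 = 472.5 kips.
Governing: weld metal.

φR_n ≈ 146 kips (weld metal governs)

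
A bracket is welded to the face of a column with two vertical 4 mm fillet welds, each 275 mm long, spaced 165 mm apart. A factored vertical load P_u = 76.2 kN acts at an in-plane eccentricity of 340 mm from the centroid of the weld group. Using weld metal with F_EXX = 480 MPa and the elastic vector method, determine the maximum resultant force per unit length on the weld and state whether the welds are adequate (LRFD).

Total weld length L_w = 550 mm. Treat welds as unit-width lines.
Polar moment about centroid: J = 2[d³/12 + d(b/2)²] = 2[275³/12 + 275×82.5²] = 7210000 mm³.
Direct shear f_v = P/L_w = 76.2×10³ / 550 = 138.5 N/mm (vertical).
Torsion M = P·e = 76.2×10³ × 340 = 25908000 N·mm.
Critical point at (x, y) = (82.5, 137.5) from centroid. f_tx = M·y/J = 494.1 N/mm; f_ty = M·x/J = 296.5 N/mm.
Resultant f_max = √[f_tx² + (f_v + f_ty)²] = √[494.1² + (138.5 + 296.5)²] = 658.3 N/mm.
Capacity per unit length: φr_n = 0.75 × 0.6 × 480 × (0.707 × 4) = 610.8 N/mm.
658.3 > 610.8 → NOT adequate.

f_max ≈ 658 N/mm; NOT adequate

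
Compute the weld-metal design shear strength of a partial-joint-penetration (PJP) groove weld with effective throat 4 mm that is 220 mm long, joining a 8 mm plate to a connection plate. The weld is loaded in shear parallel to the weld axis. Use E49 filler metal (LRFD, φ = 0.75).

E49XX → F_EXX = 490 MPa.
Effective throat (given) t_e = 4 mm.
A_we = 4 × 220 = 880 mm².
F_nw = 0.6 F_EXX = 294 MPa.
φR_n = 0.75 × 294 × 880 × 10⁻³ = 194 kN.

φR_n ≈ 194 kN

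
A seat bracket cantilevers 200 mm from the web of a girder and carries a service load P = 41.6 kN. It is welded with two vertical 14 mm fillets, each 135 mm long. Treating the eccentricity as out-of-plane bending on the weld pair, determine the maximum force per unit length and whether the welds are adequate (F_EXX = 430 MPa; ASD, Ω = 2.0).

L_w = 2 × 135 = 270 mm; section modulus (unit throat) S = 2 × L²/6 = 6075 mm².
Direct shear f_v = P/L_w = 41.6×10³/270 = 154.1 N/mm.
Moment M = P × e = 41.6×10³ × 200 = 8320000 N·mm; bending f_b = M/S = 1370 N/mm.
f_max = √(f_v² + f_b²) = √(154.1² + 1370²) = 1378 N/mm.
r_n/Ω = (1/2.0) × 0.6 × 430 × (0.707 × 14) = 1277 N/mm → NOT adequate.

f_max ≈ 1380 N/mm; NOT adequate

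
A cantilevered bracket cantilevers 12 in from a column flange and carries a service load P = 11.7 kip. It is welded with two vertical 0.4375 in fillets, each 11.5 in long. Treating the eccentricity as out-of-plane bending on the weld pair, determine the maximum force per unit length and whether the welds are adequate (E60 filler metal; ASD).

E60XX → F_EXX = 60 ksi.
L_w = 2 × 11.5 = 23 in; section modulus (unit throat) S = 2 × L²/6 = 44.08 in².
Direct shear f_v = P/L_w = 11.7/23 = 0.5087 kip/in.
Moment M = P × e = 11.7 × 12 = 140.4 kip·in; bending f_b = M/S = 3.185 kip/in.
f_max = √(f_v² + f_b²) = √(0.5087² + 3.185²) = 3.225 kip/in.
r_n/Ω = (1/2.0) × 0.6 × 60 × (0.707 × 0.4375) = 5.568 kip/in → adequate.

f_max ≈ 3.23 kip/in; adequate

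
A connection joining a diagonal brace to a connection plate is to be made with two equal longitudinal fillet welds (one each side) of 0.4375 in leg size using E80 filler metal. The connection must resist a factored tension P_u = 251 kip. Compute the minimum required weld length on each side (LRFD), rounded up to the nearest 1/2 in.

L = 11.5 in on each side

E80XX → F_EXX = 80 ksi.
Throat t_e = 0.707 × 0.4375 = 0.3093 in.
φr_n = 0.75 × 0.6 × 80 × 0.3093 = 11.14 kip/in.
L_req = P_u / φr_n = 251 / 11.14 = 22.54 in total.
Per side: 22.54 / 2 = 11.27 in.
Round up → use L = 11.5 in on each side.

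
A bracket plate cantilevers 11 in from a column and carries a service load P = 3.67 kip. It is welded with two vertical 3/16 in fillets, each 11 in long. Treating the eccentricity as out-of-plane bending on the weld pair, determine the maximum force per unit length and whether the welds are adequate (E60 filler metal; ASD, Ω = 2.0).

E60XX → F_EXX = 60 ksi.
L_w = 2 × 11 = 22 in; section modulus (unit throat) S = 2 × L²/6 = 40.33 in².
Direct shear f_v = P/L_w = 3.67/22 = 0.1668 kip/in.
Moment M = P × e = 3.67 × 11 = 40.37 kip·in; bending f_b = M/S = 1.001 kip/in.
f_max = √(f_v² + f_b²) = √(0.1668² + 1.001²) = 1.015 kip/in.
r_n/Ω = (1/2.0) × 0.6 × 60 × (0.707 × 0.1875) = 2.386 kip/in → adequate.

f_max ≈ 1.01 kip/in; adequate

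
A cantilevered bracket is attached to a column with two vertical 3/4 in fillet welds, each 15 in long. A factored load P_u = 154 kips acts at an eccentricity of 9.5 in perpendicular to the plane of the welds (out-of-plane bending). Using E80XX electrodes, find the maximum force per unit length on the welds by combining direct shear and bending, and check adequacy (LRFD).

E80XX → F_EXX = 80 ksi.
L_w = 2 × 15 = 30 in; section modulus (unit throat) S = 2 × L²/6 = 75 in².
Direct shear f_v = P/L_w = 154/30 = 5.133 kip/in.
Moment M = P × e = 154 × 9.5 = 1463 kip·in; bending f_b = M/S = 19.51 kip/in.
f_max = √(f_v² + f_b²) = √(5.133² + 19.51²) = 20.17 kip/in.
φr_n = 0.75 × 0.6 × 80 × (0.707 × 0.75) = 19.09 kip/in → NOT adequate.

f_max ≈ 20.2 kip/in; NOT adequate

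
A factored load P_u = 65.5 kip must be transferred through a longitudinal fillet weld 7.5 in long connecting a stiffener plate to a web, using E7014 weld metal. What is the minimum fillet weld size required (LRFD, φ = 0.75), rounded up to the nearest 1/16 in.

w = 7/16 in

E70XX → F_EXX = 70 ksi.
Total weld length L = 7.5 in.
Required throat t_e = P_u / (φ × 0.6 F_EXX × L) = 65.5 / (0.75 × 0.6 × 70 × 7.5) = 0.2772 in.
Required leg w = t_e / 0.707 = 0.3921 in → use 7/16 in.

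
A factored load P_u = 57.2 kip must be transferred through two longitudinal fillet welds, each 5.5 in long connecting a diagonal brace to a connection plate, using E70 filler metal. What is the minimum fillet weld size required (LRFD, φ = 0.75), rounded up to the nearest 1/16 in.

E70XX → F_EXX = 70 ksi.
Total weld length L = 11 in.
Required throat t_e = P_u / (φ × 0.6 F_EXX × L) = 57.2 / (0.75 × 0.6 × 70 × 11) = 0.1651 in.
Required leg w = t_e / 0.707 = 0.2335 in → use 1/4 in.

w = 1/4 in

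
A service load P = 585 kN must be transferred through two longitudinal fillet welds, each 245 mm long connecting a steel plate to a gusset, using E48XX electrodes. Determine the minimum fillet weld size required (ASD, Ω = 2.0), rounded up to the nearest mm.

w = 12 mm

E48XX → F_EXX = 480 MPa.
Total weld length L = 490 mm.
Required throat t_e = P × Ω / (0.6 F_EXX × L) = 585 × 2.0 / (0.6 × 480 × 490 × 10⁻³) = 8.291 mm.
Required leg w = t_e / 0.707 = 11.73 mm → use 12 mm.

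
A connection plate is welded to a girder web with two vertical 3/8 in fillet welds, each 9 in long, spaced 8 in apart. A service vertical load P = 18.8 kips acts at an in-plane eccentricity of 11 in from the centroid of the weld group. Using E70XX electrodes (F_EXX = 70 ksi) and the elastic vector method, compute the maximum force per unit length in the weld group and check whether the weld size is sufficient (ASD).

f_max ≈ 3.82 kip/in; adequate

Total weld length L_w = 18 in. Treat welds as unit-width lines.
Polar moment about centroid: J = 2[d³/12 + d(b/2)²] = 2[9³/12 + 9×4²] = 409.5 in³.
Direct shear f_v = P/L_w = 18.8 / 18 = 1.044 kip/in (vertical).
Torsion M = P·e = 18.8 × 11 = 206.8 kip·in.
Critical point at (x, y) = (4, 4.5) from centroid. f_tx = M·y/J = 2.273 kip/in; f_ty = M·x/J = 2.02 kip/in.
Resultant f_max = √[f_tx² + (f_v + f_ty)²] = √[2.273² + (1.044 + 2.02)²] = 3.815 kip/in.
Capacity per unit length: r_n/Ω = (1/2.0) × 0.6 × 70 × (0.707 × 0.375) = 5.568 kip/in.
3.815 ≤ 5.568 → adequate.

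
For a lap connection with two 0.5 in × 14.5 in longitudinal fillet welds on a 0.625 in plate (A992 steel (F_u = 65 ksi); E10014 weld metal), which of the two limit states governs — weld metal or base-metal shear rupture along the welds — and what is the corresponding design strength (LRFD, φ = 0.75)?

E100XX → F_EXX = 100 ksi.
t_e = 0.707 × 0.5 = 0.3535 in; L = 29 in.
Weld metal: φR_n = 0.75 × 0.6 × 100 × 0.3535 × 29 = 461.3 kip.
Base metal (shear rupture): φR_n = 0.75 × 0.6 × 65 × 0.625 × 29 = 530.2 kip.
Governing: weld metal.

φR_n ≈ 461 kip (weld metal governs)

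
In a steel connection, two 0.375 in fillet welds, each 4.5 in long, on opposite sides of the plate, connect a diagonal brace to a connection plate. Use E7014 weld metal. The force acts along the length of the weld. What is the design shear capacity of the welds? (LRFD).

φR_n ≈ 75.2 kip

E70XX → F_EXX = 70 ksi.
Effective throat t_e = 0.707 × 0.375 = 0.2651 in.
Total length L = 9 in; A_we = 0.2651 × 9 = 2.386 in².
F_nw = 0.6 F_EXX = 0.6 × 70 = 42 ksi.
φR_n = 0.75 × 42 × 2.386 = 75.16 kip.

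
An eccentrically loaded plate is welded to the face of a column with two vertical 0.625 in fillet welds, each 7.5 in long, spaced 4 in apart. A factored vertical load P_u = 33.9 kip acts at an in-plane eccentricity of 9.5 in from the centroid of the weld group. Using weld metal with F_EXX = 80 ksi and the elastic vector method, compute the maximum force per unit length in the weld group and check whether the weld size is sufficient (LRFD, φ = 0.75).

f_max ≈ 11.7 kip/in; adequate

Total weld length L_w = 15 in. Treat welds as unit-width lines.
Polar moment about centroid: J = 2[d³/12 + d(b/2)²] = 2[7.5³/12 + 7.5×2²] = 130.3 in³.
Direct shear f_v = P/L_w = 33.9 / 15 = 2.26 kip/in (vertical).
Torsion M = P·e = 33.9 × 9.5 = 322.05 kip·in.
Critical point at (x, y) = (2, 3.75) from centroid. f_tx = M·y/J = 9.268 kip/in; f_ty = M·x/J = 4.943 kip/in.
Resultant f_max = √[f_tx² + (f_v + f_ty)²] = √[9.268² + (2.26 + 4.943)²] = 11.74 kip/in.
Capacity per unit length: φr_n = 0.75 × 0.6 × 80 × (0.707 × 0.625) = 15.91 kip/in.
11.74 ≤ 15.91 → adequate.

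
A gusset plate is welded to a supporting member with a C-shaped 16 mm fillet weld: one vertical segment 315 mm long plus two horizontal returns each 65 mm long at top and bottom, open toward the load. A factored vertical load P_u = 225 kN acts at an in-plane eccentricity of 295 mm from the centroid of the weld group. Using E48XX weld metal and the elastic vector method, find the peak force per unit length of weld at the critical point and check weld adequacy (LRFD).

E48XX → F_EXX = 480 MPa.
Total weld length L_w = 445 mm. Treat welds as unit-width lines.
Centroid: x̄ = 2×65×32.5 / 445 = 9.494 mm from the vertical weld.
Polar moment about centroid: J = I_x + I_y = [315³/12 + 2×65×157.5²] + [315×9.494² + 2(65³/12 + 65×23.01²)] = 5972000 mm³.
Direct shear f_v = P/L_w = 225×10³ / 445 = 505.6 N/mm (vertical).
Torsion M = P·e = 225×10³ × 295 = 66375000 N·mm.
Critical point at (x, y) = (55.51, 157.5) from centroid. f_tx = M·y/J = 1750 N/mm; f_ty = M·x/J = 616.9 N/mm.
Resultant f_max = √[f_tx² + (f_v + f_ty)²] = √[1750² + (505.6 + 616.9)²] = 2079 N/mm.
Capacity per unit length: φr_n = 0.75 × 0.6 × 480 × (0.707 × 16) = 2443 N/mm.
2079 ≤ 2443 → adequate.

f_max ≈ 2080 N/mm; adequate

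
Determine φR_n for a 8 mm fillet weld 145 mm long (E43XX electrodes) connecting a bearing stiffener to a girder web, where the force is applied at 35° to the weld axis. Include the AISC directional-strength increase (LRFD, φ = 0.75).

φR_n ≈ 193 kN

E43XX → F_EXX = 430 MPa.
t_e = 0.707 × 8 = 5.656 mm; A_we = 5.656 × 145 = 820.1 mm².
Directional factor: 1.0 + 0.5 sin^1.5(35°) = 1.217.
F_nw = 0.6 × 430 × 1.217 = 314 MPa.
φR_n = 0.75 × 314 × 820.1 × 10⁻³ = 193.2 kN.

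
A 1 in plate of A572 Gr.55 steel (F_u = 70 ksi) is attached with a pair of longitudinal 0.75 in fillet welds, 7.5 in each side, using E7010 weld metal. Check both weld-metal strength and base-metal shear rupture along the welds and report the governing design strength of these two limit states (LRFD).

φR_n ≈ 251 kip (weld metal governs)

E70XX → F_EXX = 70 ksi.
t_e = 0.707 × 0.75 = 0.5302 in; L = 15 in.
Weld metal: φR_n = 0.75 × 0.6 × 70 × 0.5302 × 15 = 250.5 kip.
Base metal (shear rupture): φR_n = 0.75 × 0.6 × 70 × 1 × 15 = 472.5 kip.
Governing: weld metal.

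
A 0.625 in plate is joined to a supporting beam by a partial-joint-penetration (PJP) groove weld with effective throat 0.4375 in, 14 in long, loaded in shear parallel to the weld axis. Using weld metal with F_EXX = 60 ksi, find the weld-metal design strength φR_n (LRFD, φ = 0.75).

φR_n ≈ 165 kips

Effective throat (given) t_e = 0.4375 in.
A_we = 0.4375 × 14 = 6.125 in².
F_nw = 0.6 F_EXX = 36 ksi.
φR_n = 0.75 × 36 × 6.125 = 165.4 kips.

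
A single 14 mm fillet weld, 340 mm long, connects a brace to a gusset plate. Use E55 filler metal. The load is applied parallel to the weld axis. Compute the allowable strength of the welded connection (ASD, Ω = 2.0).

R_n/Ω ≈ 555 kN

E55XX → F_EXX = 550 MPa.
Effective throat t_e = 0.707 × 14 = 9.898 mm.
Total length L = 340 mm; A_we = 9.898 × 340 = 3365 mm².
F_nw = 0.6 F_EXX = 0.6 × 550 = 330 MPa.
R_n = 330 × 3365 × 10⁻³ = 1111 kN; R_n/Ω = 1111/2.0 = 555.3 kN.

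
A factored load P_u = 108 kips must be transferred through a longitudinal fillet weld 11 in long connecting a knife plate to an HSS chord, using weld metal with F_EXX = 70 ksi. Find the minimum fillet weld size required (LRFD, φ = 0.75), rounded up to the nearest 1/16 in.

Total weld length L = 11 in.
Required throat t_e = P_u / (φ × 0.6 F_EXX × L) = 108 / (0.75 × 0.6 × 70 × 11) = 0.3117 in.
Required leg w = t_e / 0.707 = 0.4409 in → use 1/2 in.

w = 1/2 in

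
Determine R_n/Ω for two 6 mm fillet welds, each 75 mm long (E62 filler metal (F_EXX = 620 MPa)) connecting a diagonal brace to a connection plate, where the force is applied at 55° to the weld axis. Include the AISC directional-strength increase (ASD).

t_e = 0.707 × 6 = 4.242 mm; A_we = 4.242 × 150 = 636.3 mm².
Directional factor: 1.0 + 0.5 sin^1.5(55°) = 1.371.
F_nw = 0.6 × 620 × 1.371 = 509.9 MPa.
R_n/Ω = (509.9 × 636.3) / 2.0 × 10⁻³ = 162.2 kN.

R_n/Ω ≈ 162 kN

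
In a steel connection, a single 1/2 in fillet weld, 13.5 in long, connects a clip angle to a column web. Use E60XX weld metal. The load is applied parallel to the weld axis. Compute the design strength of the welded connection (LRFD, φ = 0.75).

E60XX → F_EXX = 60 ksi.
Effective throat t_e = 0.707 × 0.5 = 0.3535 in.
Total length L = 13.5 in; A_we = 0.3535 × 13.5 = 4.772 in².
F_nw = 0.6 F_EXX = 0.6 × 60 = 36 ksi.
φR_n = 0.75 × 36 × 4.772 = 128.9 kip.

φR_n ≈ 129 kip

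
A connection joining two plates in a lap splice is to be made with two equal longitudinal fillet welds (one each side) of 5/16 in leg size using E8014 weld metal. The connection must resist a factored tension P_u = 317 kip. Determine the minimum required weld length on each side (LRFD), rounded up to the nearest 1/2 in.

E80XX → F_EXX = 80 ksi.
Throat t_e = 0.707 × 0.3125 = 0.2209 in.
φr_n = 0.75 × 0.6 × 80 × 0.2209 = 7.954 kip/in.
L_req = P_u / φr_n = 317 / 7.954 = 39.86 in total.
Per side: 39.86 / 2 = 19.93 in.
Round up → use L = 20 in on each side.

L = 20 in on each side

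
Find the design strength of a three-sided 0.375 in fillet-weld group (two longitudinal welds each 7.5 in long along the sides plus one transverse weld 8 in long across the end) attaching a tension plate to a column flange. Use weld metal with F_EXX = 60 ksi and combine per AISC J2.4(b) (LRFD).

φR_n ≈ 177 kips

t_e = 0.707 × 0.375 = 0.2651 in.
R_nwl = 0.6 × 60 × 0.2651 × 15 = 143.2 kips (longitudinal, 2 welds).
R_nwt = 0.6 × 60 × 0.2651 × 8 = 76.36 kips (transverse, base value).
(i) R_nwl + R_nwt = 219.5 kips; (ii) 0.85 R_nwl + 1.5 R_nwt = 236.2 kips.
R_n = max = 236.2 kips [governs: (ii)]; φR_n = 177.2 kips.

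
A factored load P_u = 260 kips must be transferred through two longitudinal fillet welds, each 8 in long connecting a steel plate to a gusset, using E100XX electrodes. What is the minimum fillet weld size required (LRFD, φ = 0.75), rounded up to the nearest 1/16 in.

E100XX → F_EXX = 100 ksi.
Total weld length L = 16 in.
Required throat t_e = P_u / (φ × 0.6 F_EXX × L) = 260 / (0.75 × 0.6 × 100 × 16) = 0.3611 in.
Required leg w = t_e / 0.707 = 0.5108 in → use 9/16 in.

w = 9/16 in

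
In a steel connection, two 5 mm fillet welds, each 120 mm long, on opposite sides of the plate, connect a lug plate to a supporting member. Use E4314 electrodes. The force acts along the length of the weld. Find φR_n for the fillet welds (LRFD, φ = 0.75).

φR_n ≈ 164 kN

E43XX → F_EXX = 430 MPa.
Effective throat t_e = 0.707 × 5 = 3.535 mm.
Total length L = 240 mm; A_we = 3.535 × 240 = 848.4 mm².
F_nw = 0.6 F_EXX = 0.6 × 430 = 258 MPa.
φR_n = 0.75 × 258 × 848.4 × 10⁻³ = 164.2 kN.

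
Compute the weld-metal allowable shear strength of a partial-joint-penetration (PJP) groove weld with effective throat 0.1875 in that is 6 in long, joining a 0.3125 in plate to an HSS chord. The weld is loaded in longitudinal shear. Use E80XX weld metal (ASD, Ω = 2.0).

R_n/Ω ≈ 27 kips

E80XX → F_EXX = 80 ksi.
Effective throat (given) t_e = 0.1875 in.
A_we = 0.1875 × 6 = 1.125 in².
F_nw = 0.6 F_EXX = 48 ksi.
R_n/Ω = (48 × 1.125) / 2.0 = 27 kips.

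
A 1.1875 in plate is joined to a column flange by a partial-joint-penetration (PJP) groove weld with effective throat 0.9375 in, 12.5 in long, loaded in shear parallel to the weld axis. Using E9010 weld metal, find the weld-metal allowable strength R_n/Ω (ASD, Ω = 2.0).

E90XX → F_EXX = 90 ksi.
Effective throat (given) t_e = 0.9375 in.
A_we = 0.9375 × 12.5 = 11.72 in².
F_nw = 0.6 F_EXX = 54 ksi.
R_n/Ω = (54 × 11.72) / 2.0 = 316.4 kip.

R_n/Ω ≈ 316 kip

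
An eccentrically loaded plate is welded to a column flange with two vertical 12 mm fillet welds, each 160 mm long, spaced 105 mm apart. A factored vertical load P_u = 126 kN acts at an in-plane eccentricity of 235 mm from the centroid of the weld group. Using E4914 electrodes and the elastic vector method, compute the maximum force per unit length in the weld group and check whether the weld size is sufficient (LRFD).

E49XX → F_EXX = 490 MPa.
Total weld length L_w = 320 mm. Treat welds as unit-width lines.
Polar moment about centroid: J = 2[d³/12 + d(b/2)²] = 2[160³/12 + 160×52.5²] = 1565000 mm³.
Direct shear f_v = P/L_w = 126×10³ / 320 = 393.8 N/mm (vertical).
Torsion M = P·e = 126×10³ × 235 = 29610000 N·mm.
Critical point at (x, y) = (52.5, 80) from centroid. f_tx = M·y/J = 1514 N/mm; f_ty = M·x/J = 993.5 N/mm.
Resultant f_max = √[f_tx² + (f_v + f_ty)²] = √[1514² + (393.8 + 993.5)²] = 2053 N/mm.
Capacity per unit length: φr_n = 0.75 × 0.6 × 490 × (0.707 × 12) = 1871 N/mm.
2053 > 1871 → NOT adequate.

f_max ≈ 2050 N/mm; NOT adequate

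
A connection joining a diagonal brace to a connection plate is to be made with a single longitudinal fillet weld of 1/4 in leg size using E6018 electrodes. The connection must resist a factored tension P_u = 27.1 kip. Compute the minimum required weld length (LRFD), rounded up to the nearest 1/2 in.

E60XX → F_EXX = 60 ksi.
Throat t_e = 0.707 × 0.25 = 0.1767 in.
φr_n = 0.75 × 0.6 × 60 × 0.1767 = 4.772 kip/in.
L_req = P_u / φr_n = 27.1 / 4.772 = 5.679 in total.
Round up → use L = 6 in.

L = 6 in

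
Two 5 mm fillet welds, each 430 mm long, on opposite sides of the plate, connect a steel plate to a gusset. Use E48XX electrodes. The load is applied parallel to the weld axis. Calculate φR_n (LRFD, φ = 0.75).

φR_n ≈ 657 kN

E48XX → F_EXX = 480 MPa.
Effective throat t_e = 0.707 × 5 = 3.535 mm.
Total length L = 860 mm; A_we = 3.535 × 860 = 3040 mm².
F_nw = 0.6 F_EXX = 0.6 × 480 = 288 MPa.
φR_n = 0.75 × 288 × 3040 × 10⁻³ = 656.7 kN.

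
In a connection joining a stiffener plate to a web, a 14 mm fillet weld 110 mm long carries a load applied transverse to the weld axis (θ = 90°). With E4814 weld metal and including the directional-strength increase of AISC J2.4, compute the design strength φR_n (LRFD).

φR_n ≈ 353 kN

E48XX → F_EXX = 480 MPa.
t_e = 0.707 × 14 = 9.898 mm; A_we = 9.898 × 110 = 1089 mm².
Directional factor: 1.0 + 0.5 sin^1.5(90°) = 1.5.
F_nw = 0.6 × 480 × 1.5 = 432 MPa.
φR_n = 0.75 × 432 × 1089 × 10⁻³ = 352.8 kN.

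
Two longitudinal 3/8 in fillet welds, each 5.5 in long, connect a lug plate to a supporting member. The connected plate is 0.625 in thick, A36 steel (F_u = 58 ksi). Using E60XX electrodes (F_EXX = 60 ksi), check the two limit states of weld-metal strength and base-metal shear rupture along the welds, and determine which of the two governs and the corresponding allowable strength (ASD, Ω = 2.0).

R_n/Ω ≈ 52.5 kip (weld metal governs)

t_e = 0.707 × 0.375 = 0.2651 in; L = 11 in.
Weld metal: R_n/Ω = (1/2.0) × 0.6 × 60 × 0.2651 × 11 = 52.49 kip.
Base metal (shear rupture): R_n/Ω = (1/2.0) × 0.6 × 58 × 0.625 × 11 = 119.6 kip.
Governing: weld metal.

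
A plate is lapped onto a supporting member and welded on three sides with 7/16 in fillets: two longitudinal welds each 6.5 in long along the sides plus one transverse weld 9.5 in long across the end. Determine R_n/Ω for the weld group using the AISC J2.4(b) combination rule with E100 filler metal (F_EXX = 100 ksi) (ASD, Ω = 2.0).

t_e = 0.707 × 0.4375 = 0.3093 in.
R_nwl = 0.6 × 100 × 0.3093 × 13 = 241.3 kips (longitudinal, 2 welds).
R_nwt = 0.6 × 100 × 0.3093 × 9.5 = 176.3 kips (transverse, base value).
(i) R_nwl + R_nwt = 417.6 kips; (ii) 0.85 R_nwl + 1.5 R_nwt = 469.5 kips.
R_n = max = 469.5 kips [governs: (ii)]; R_n/Ω = 234.8 kips.

R_n/Ω ≈ 235 kips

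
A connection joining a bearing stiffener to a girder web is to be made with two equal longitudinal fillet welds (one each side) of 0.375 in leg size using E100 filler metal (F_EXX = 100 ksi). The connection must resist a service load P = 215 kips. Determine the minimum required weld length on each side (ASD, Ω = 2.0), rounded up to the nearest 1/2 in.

Throat t_e = 0.707 × 0.375 = 0.2651 in.
r_n/Ω = (0.6 × 100 × 0.2651) / 2.0 = 7.954 kip/in.
L_req = P / (r_n/Ω) = 215 / 7.954 = 27.03 in total.
Per side: 27.03 / 2 = 13.52 in.
Round up → use L = 14 in on each side.

L = 14 in on each side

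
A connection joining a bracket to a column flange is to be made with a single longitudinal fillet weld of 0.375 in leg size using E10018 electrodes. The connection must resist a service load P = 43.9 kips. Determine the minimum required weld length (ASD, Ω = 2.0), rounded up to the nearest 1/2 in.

E100XX → F_EXX = 100 ksi.
Throat t_e = 0.707 × 0.375 = 0.2651 in.
r_n/Ω = (0.6 × 100 × 0.2651) / 2.0 = 7.954 kip/in.
L_req = P / (r_n/Ω) = 43.9 / 7.954 = 5.519 in total.
Round up → use L = 6 in.

L = 6 in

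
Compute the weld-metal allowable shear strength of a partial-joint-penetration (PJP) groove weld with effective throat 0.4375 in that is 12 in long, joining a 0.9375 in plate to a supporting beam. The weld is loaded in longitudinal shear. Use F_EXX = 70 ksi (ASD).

Effective throat (given) t_e = 0.4375 in.
A_we = 0.4375 × 12 = 5.25 in².
F_nw = 0.6 F_EXX = 42 ksi.
R_n/Ω = (42 × 5.25) / 2.0 = 110.2 kips.

R_n/Ω ≈ 110 kips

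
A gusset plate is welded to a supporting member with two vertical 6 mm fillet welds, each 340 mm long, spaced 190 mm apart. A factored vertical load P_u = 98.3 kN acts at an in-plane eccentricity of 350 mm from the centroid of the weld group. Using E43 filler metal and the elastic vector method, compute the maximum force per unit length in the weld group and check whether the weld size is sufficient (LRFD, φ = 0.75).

f_max ≈ 612 N/mm; adequate

E43XX → F_EXX = 430 MPa.
Total weld length L_w = 680 mm. Treat welds as unit-width lines.
Polar moment about centroid: J = 2[d³/12 + d(b/2)²] = 2[340³/12 + 340×95²] = 12690000 mm³.
Direct shear f_v = P/L_w = 98.3×10³ / 680 = 144.6 N/mm (vertical).
Torsion M = P·e = 98.3×10³ × 350 = 34405000 N·mm.
Critical point at (x, y) = (95, 170) from centroid. f_tx = M·y/J = 461 N/mm; f_ty = M·x/J = 257.6 N/mm.
Resultant f_max = √[f_tx² + (f_v + f_ty)²] = √[461² + (144.6 + 257.6)²] = 611.8 N/mm.
Capacity per unit length: φr_n = 0.75 × 0.6 × 430 × (0.707 × 6) = 820.8 N/mm.
611.8 ≤ 820.8 → adequate.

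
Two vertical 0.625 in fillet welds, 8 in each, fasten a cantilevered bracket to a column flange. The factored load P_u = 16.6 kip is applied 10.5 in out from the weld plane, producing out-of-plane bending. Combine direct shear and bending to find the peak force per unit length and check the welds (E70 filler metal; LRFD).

E70XX → F_EXX = 70 ksi.
L_w = 2 × 8 = 16 in; section modulus (unit throat) S = 2 × L²/6 = 21.33 in².
Direct shear f_v = P/L_w = 16.6/16 = 1.038 kip/in.
Moment M = P × e = 16.6 × 10.5 = 174.3 kip·in; bending f_b = M/S = 8.17 kip/in.
f_max = √(f_v² + f_b²) = √(1.038² + 8.17²) = 8.236 kip/in.
φr_n = 0.75 × 0.6 × 70 × (0.707 × 0.625) = 13.92 kip/in → adequate.

f_max ≈ 8.24 kip/in; adequate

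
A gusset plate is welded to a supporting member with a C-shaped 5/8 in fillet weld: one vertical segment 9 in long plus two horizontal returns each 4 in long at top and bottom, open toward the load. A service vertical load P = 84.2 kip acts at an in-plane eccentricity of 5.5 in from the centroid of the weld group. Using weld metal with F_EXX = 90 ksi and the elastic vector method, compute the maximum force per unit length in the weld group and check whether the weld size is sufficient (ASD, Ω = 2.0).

f_max ≈ 13.5 kip/in; NOT adequate

Total weld length L_w = 17 in. Treat welds as unit-width lines.
Centroid: x̄ = 2×4×2 / 17 = 0.9412 in from the vertical weld.
Polar moment about centroid: J = I_x + I_y = [9³/12 + 2×4×4.5²] + [9×0.9412² + 2(4³/12 + 4×1.059²)] = 250.4 in³.
Direct shear f_v = P/L_w = 84.2 / 17 = 4.953 kip/in (vertical).
Torsion M = P·e = 84.2 × 5.5 = 463.1 kip·in.
Critical point at (x, y) = (3.059, 4.5) from centroid. f_tx = M·y/J = 8.324 kip/in; f_ty = M·x/J = 5.658 kip/in.
Resultant f_max = √[f_tx² + (f_v + f_ty)²] = √[8.324² + (4.953 + 5.658)²] = 13.49 kip/in.
Capacity per unit length: r_n/Ω = (1/2.0) × 0.6 × 90 × (0.707 × 0.625) = 11.93 kip/in.
13.49 > 11.93 → NOT adequate.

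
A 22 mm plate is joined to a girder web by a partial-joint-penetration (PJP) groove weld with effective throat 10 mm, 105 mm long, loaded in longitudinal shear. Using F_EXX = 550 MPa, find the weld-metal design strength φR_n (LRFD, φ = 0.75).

φR_n ≈ 260 kN

Effective throat (given) t_e = 10 mm.
A_we = 10 × 105 = 1050 mm².
F_nw = 0.6 F_EXX = 330 MPa.
φR_n = 0.75 × 330 × 1050 × 10⁻³ = 259.9 kN.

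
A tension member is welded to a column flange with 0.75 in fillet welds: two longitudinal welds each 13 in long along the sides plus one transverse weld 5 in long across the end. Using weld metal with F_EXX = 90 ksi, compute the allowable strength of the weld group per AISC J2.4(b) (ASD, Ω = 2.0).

R_n/Ω ≈ 444 kip

t_e = 0.707 × 0.75 = 0.5302 in.
R_nwl = 0.6 × 90 × 0.5302 × 26 = 744.5 kip (longitudinal, 2 welds).
R_nwt = 0.6 × 90 × 0.5302 × 5 = 143.2 kip (transverse, base value).
(i) R_nwl + R_nwt = 887.6 kip; (ii) 0.85 R_nwl + 1.5 R_nwt = 847.6 kip.
R_n = max = 887.6 kip [governs: (i)]; R_n/Ω = 443.8 kip.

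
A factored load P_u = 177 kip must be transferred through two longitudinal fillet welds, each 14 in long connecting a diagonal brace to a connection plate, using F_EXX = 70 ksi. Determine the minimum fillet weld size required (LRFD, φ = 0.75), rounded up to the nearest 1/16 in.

Total weld length L = 28 in.
Required throat t_e = P_u / (φ × 0.6 F_EXX × L) = 177 / (0.75 × 0.6 × 70 × 28) = 0.2007 in.
Required leg w = t_e / 0.707 = 0.2838 in → use 5/16 in.

w = 5/16 in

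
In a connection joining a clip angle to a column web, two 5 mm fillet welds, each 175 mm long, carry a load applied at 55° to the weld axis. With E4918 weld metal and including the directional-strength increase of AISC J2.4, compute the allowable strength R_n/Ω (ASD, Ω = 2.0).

R_n/Ω ≈ 249 kN

E49XX → F_EXX = 490 MPa.
t_e = 0.707 × 5 = 3.535 mm; A_we = 3.535 × 350 = 1237 mm².
Directional factor: 1.0 + 0.5 sin^1.5(55°) = 1.371.
F_nw = 0.6 × 490 × 1.371 = 403 MPa.
R_n/Ω = (403 × 1237) / 2.0 × 10⁻³ = 249.3 kN.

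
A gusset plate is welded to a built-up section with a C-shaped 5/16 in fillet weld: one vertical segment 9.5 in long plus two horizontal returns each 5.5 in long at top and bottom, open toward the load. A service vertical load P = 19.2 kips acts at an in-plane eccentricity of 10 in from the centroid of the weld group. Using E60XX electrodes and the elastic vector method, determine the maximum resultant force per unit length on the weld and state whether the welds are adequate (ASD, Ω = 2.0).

f_max ≈ 3.77 kip/in; adequate

E60XX → F_EXX = 60 ksi.
Total weld length L_w = 20.5 in. Treat welds as unit-width lines.
Centroid: x̄ = 2×5.5×2.75 / 20.5 = 1.476 in from the vertical weld.
Polar moment about centroid: J = I_x + I_y = [9.5³/12 + 2×5.5×4.75²] + [9.5×1.476² + 2(5.5³/12 + 5.5×1.274²)] = 385.9 in³.
Direct shear f_v = P/L_w = 19.2 / 20.5 = 0.9366 kip/in (vertical).
Torsion M = P·e = 19.2 × 10 = 192 kip·in.
Critical point at (x, y) = (4.024, 4.75) from centroid. f_tx = M·y/J = 2.363 kip/in; f_ty = M·x/J = 2.002 kip/in.
Resultant f_max = √[f_tx² + (f_v + f_ty)²] = √[2.363² + (0.9366 + 2.002)²] = 3.771 kip/in.
Capacity per unit length: r_n/Ω = (1/2.0) × 0.6 × 60 × (0.707 × 0.3125) = 3.977 kip/in.
3.771 ≤ 3.977 → adequate.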